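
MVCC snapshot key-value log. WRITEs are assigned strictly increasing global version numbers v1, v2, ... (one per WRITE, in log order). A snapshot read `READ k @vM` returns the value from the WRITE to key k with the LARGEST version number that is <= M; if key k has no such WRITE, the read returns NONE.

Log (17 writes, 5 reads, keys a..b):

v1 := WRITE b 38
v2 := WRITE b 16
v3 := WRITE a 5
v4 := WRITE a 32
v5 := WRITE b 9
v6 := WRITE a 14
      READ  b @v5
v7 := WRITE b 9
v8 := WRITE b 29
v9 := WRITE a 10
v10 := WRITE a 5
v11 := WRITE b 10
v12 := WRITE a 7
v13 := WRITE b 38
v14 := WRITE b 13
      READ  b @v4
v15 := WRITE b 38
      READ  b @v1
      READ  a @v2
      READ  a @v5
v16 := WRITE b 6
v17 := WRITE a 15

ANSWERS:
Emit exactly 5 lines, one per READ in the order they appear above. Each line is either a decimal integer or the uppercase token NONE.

v1: WRITE b=38  (b history now [(1, 38)])
v2: WRITE b=16  (b history now [(1, 38), (2, 16)])
v3: WRITE a=5  (a history now [(3, 5)])
v4: WRITE a=32  (a history now [(3, 5), (4, 32)])
v5: WRITE b=9  (b history now [(1, 38), (2, 16), (5, 9)])
v6: WRITE a=14  (a history now [(3, 5), (4, 32), (6, 14)])
READ b @v5: history=[(1, 38), (2, 16), (5, 9)] -> pick v5 -> 9
v7: WRITE b=9  (b history now [(1, 38), (2, 16), (5, 9), (7, 9)])
v8: WRITE b=29  (b history now [(1, 38), (2, 16), (5, 9), (7, 9), (8, 29)])
v9: WRITE a=10  (a history now [(3, 5), (4, 32), (6, 14), (9, 10)])
v10: WRITE a=5  (a history now [(3, 5), (4, 32), (6, 14), (9, 10), (10, 5)])
v11: WRITE b=10  (b history now [(1, 38), (2, 16), (5, 9), (7, 9), (8, 29), (11, 10)])
v12: WRITE a=7  (a history now [(3, 5), (4, 32), (6, 14), (9, 10), (10, 5), (12, 7)])
v13: WRITE b=38  (b history now [(1, 38), (2, 16), (5, 9), (7, 9), (8, 29), (11, 10), (13, 38)])
v14: WRITE b=13  (b history now [(1, 38), (2, 16), (5, 9), (7, 9), (8, 29), (11, 10), (13, 38), (14, 13)])
READ b @v4: history=[(1, 38), (2, 16), (5, 9), (7, 9), (8, 29), (11, 10), (13, 38), (14, 13)] -> pick v2 -> 16
v15: WRITE b=38  (b history now [(1, 38), (2, 16), (5, 9), (7, 9), (8, 29), (11, 10), (13, 38), (14, 13), (15, 38)])
READ b @v1: history=[(1, 38), (2, 16), (5, 9), (7, 9), (8, 29), (11, 10), (13, 38), (14, 13), (15, 38)] -> pick v1 -> 38
READ a @v2: history=[(3, 5), (4, 32), (6, 14), (9, 10), (10, 5), (12, 7)] -> no version <= 2 -> NONE
READ a @v5: history=[(3, 5), (4, 32), (6, 14), (9, 10), (10, 5), (12, 7)] -> pick v4 -> 32
v16: WRITE b=6  (b history now [(1, 38), (2, 16), (5, 9), (7, 9), (8, 29), (11, 10), (13, 38), (14, 13), (15, 38), (16, 6)])
v17: WRITE a=15  (a history now [(3, 5), (4, 32), (6, 14), (9, 10), (10, 5), (12, 7), (17, 15)])

Answer: 9
16
38
NONE
32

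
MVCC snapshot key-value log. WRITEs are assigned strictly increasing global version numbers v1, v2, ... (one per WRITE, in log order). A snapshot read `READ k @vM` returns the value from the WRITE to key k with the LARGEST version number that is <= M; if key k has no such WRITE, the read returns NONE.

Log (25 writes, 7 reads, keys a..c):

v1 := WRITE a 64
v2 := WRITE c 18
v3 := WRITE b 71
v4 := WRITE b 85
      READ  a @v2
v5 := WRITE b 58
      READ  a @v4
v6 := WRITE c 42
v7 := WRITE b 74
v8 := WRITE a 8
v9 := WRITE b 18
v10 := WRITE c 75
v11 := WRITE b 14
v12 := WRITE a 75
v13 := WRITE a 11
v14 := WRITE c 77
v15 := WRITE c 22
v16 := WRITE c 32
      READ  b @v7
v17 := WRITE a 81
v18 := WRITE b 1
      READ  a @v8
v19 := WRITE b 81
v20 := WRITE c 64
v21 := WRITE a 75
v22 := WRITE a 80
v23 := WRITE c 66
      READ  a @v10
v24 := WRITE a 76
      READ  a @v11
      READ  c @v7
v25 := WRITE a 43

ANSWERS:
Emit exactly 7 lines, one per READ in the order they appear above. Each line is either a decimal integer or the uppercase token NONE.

v1: WRITE a=64  (a history now [(1, 64)])
v2: WRITE c=18  (c history now [(2, 18)])
v3: WRITE b=71  (b history now [(3, 71)])
v4: WRITE b=85  (b history now [(3, 71), (4, 85)])
READ a @v2: history=[(1, 64)] -> pick v1 -> 64
v5: WRITE b=58  (b history now [(3, 71), (4, 85), (5, 58)])
READ a @v4: history=[(1, 64)] -> pick v1 -> 64
v6: WRITE c=42  (c history now [(2, 18), (6, 42)])
v7: WRITE b=74  (b history now [(3, 71), (4, 85), (5, 58), (7, 74)])
v8: WRITE a=8  (a history now [(1, 64), (8, 8)])
v9: WRITE b=18  (b history now [(3, 71), (4, 85), (5, 58), (7, 74), (9, 18)])
v10: WRITE c=75  (c history now [(2, 18), (6, 42), (10, 75)])
v11: WRITE b=14  (b history now [(3, 71), (4, 85), (5, 58), (7, 74), (9, 18), (11, 14)])
v12: WRITE a=75  (a history now [(1, 64), (8, 8), (12, 75)])
v13: WRITE a=11  (a history now [(1, 64), (8, 8), (12, 75), (13, 11)])
v14: WRITE c=77  (c history now [(2, 18), (6, 42), (10, 75), (14, 77)])
v15: WRITE c=22  (c history now [(2, 18), (6, 42), (10, 75), (14, 77), (15, 22)])
v16: WRITE c=32  (c history now [(2, 18), (6, 42), (10, 75), (14, 77), (15, 22), (16, 32)])
READ b @v7: history=[(3, 71), (4, 85), (5, 58), (7, 74), (9, 18), (11, 14)] -> pick v7 -> 74
v17: WRITE a=81  (a history now [(1, 64), (8, 8), (12, 75), (13, 11), (17, 81)])
v18: WRITE b=1  (b history now [(3, 71), (4, 85), (5, 58), (7, 74), (9, 18), (11, 14), (18, 1)])
READ a @v8: history=[(1, 64), (8, 8), (12, 75), (13, 11), (17, 81)] -> pick v8 -> 8
v19: WRITE b=81  (b history now [(3, 71), (4, 85), (5, 58), (7, 74), (9, 18), (11, 14), (18, 1), (19, 81)])
v20: WRITE c=64  (c history now [(2, 18), (6, 42), (10, 75), (14, 77), (15, 22), (16, 32), (20, 64)])
v21: WRITE a=75  (a history now [(1, 64), (8, 8), (12, 75), (13, 11), (17, 81), (21, 75)])
v22: WRITE a=80  (a history now [(1, 64), (8, 8), (12, 75), (13, 11), (17, 81), (21, 75), (22, 80)])
v23: WRITE c=66  (c history now [(2, 18), (6, 42), (10, 75), (14, 77), (15, 22), (16, 32), (20, 64), (23, 66)])
READ a @v10: history=[(1, 64), (8, 8), (12, 75), (13, 11), (17, 81), (21, 75), (22, 80)] -> pick v8 -> 8
v24: WRITE a=76  (a history now [(1, 64), (8, 8), (12, 75), (13, 11), (17, 81), (21, 75), (22, 80), (24, 76)])
READ a @v11: history=[(1, 64), (8, 8), (12, 75), (13, 11), (17, 81), (21, 75), (22, 80), (24, 76)] -> pick v8 -> 8
READ c @v7: history=[(2, 18), (6, 42), (10, 75), (14, 77), (15, 22), (16, 32), (20, 64), (23, 66)] -> pick v6 -> 42
v25: WRITE a=43  (a history now [(1, 64), (8, 8), (12, 75), (13, 11), (17, 81), (21, 75), (22, 80), (24, 76), (25, 43)])

Answer: 64
64
74
8
8
8
42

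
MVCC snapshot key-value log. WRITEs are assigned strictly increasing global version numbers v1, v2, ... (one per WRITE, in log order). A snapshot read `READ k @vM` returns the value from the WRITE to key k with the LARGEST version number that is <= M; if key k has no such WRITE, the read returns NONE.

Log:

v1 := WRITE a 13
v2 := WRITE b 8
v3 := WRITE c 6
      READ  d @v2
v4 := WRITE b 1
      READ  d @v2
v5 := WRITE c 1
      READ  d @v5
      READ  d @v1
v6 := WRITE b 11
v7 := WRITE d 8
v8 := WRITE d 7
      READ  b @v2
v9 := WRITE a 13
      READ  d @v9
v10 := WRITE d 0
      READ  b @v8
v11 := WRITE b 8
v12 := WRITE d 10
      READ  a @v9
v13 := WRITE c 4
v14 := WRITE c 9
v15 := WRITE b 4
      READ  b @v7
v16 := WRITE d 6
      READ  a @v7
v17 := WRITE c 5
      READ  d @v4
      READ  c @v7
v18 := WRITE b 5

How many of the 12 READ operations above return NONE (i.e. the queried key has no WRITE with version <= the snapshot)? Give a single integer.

v1: WRITE a=13  (a history now [(1, 13)])
v2: WRITE b=8  (b history now [(2, 8)])
v3: WRITE c=6  (c history now [(3, 6)])
READ d @v2: history=[] -> no version <= 2 -> NONE
v4: WRITE b=1  (b history now [(2, 8), (4, 1)])
READ d @v2: history=[] -> no version <= 2 -> NONE
v5: WRITE c=1  (c history now [(3, 6), (5, 1)])
READ d @v5: history=[] -> no version <= 5 -> NONE
READ d @v1: history=[] -> no version <= 1 -> NONE
v6: WRITE b=11  (b history now [(2, 8), (4, 1), (6, 11)])
v7: WRITE d=8  (d history now [(7, 8)])
v8: WRITE d=7  (d history now [(7, 8), (8, 7)])
READ b @v2: history=[(2, 8), (4, 1), (6, 11)] -> pick v2 -> 8
v9: WRITE a=13  (a history now [(1, 13), (9, 13)])
READ d @v9: history=[(7, 8), (8, 7)] -> pick v8 -> 7
v10: WRITE d=0  (d history now [(7, 8), (8, 7), (10, 0)])
READ b @v8: history=[(2, 8), (4, 1), (6, 11)] -> pick v6 -> 11
v11: WRITE b=8  (b history now [(2, 8), (4, 1), (6, 11), (11, 8)])
v12: WRITE d=10  (d history now [(7, 8), (8, 7), (10, 0), (12, 10)])
READ a @v9: history=[(1, 13), (9, 13)] -> pick v9 -> 13
v13: WRITE c=4  (c history now [(3, 6), (5, 1), (13, 4)])
v14: WRITE c=9  (c history now [(3, 6), (5, 1), (13, 4), (14, 9)])
v15: WRITE b=4  (b history now [(2, 8), (4, 1), (6, 11), (11, 8), (15, 4)])
READ b @v7: history=[(2, 8), (4, 1), (6, 11), (11, 8), (15, 4)] -> pick v6 -> 11
v16: WRITE d=6  (d history now [(7, 8), (8, 7), (10, 0), (12, 10), (16, 6)])
READ a @v7: history=[(1, 13), (9, 13)] -> pick v1 -> 13
v17: WRITE c=5  (c history now [(3, 6), (5, 1), (13, 4), (14, 9), (17, 5)])
READ d @v4: history=[(7, 8), (8, 7), (10, 0), (12, 10), (16, 6)] -> no version <= 4 -> NONE
READ c @v7: history=[(3, 6), (5, 1), (13, 4), (14, 9), (17, 5)] -> pick v5 -> 1
v18: WRITE b=5  (b history now [(2, 8), (4, 1), (6, 11), (11, 8), (15, 4), (18, 5)])
Read results in order: ['NONE', 'NONE', 'NONE', 'NONE', '8', '7', '11', '13', '11', '13', 'NONE', '1']
NONE count = 5

Answer: 5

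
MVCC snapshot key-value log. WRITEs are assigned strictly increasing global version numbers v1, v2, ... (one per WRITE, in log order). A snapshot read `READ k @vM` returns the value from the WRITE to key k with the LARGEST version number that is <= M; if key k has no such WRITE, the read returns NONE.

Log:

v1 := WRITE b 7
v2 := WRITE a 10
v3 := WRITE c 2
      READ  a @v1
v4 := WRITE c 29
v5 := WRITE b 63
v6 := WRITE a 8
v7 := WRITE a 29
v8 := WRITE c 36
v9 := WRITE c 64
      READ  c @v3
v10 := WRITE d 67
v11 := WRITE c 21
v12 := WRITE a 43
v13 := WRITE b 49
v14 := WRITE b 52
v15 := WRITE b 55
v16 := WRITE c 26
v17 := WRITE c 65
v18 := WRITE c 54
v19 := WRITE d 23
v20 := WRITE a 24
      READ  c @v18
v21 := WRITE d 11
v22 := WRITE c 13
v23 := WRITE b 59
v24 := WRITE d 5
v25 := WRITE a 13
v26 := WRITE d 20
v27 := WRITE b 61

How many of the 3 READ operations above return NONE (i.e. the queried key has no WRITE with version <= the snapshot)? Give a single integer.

v1: WRITE b=7  (b history now [(1, 7)])
v2: WRITE a=10  (a history now [(2, 10)])
v3: WRITE c=2  (c history now [(3, 2)])
READ a @v1: history=[(2, 10)] -> no version <= 1 -> NONE
v4: WRITE c=29  (c history now [(3, 2), (4, 29)])
v5: WRITE b=63  (b history now [(1, 7), (5, 63)])
v6: WRITE a=8  (a history now [(2, 10), (6, 8)])
v7: WRITE a=29  (a history now [(2, 10), (6, 8), (7, 29)])
v8: WRITE c=36  (c history now [(3, 2), (4, 29), (8, 36)])
v9: WRITE c=64  (c history now [(3, 2), (4, 29), (8, 36), (9, 64)])
READ c @v3: history=[(3, 2), (4, 29), (8, 36), (9, 64)] -> pick v3 -> 2
v10: WRITE d=67  (d history now [(10, 67)])
v11: WRITE c=21  (c history now [(3, 2), (4, 29), (8, 36), (9, 64), (11, 21)])
v12: WRITE a=43  (a history now [(2, 10), (6, 8), (7, 29), (12, 43)])
v13: WRITE b=49  (b history now [(1, 7), (5, 63), (13, 49)])
v14: WRITE b=52  (b history now [(1, 7), (5, 63), (13, 49), (14, 52)])
v15: WRITE b=55  (b history now [(1, 7), (5, 63), (13, 49), (14, 52), (15, 55)])
v16: WRITE c=26  (c history now [(3, 2), (4, 29), (8, 36), (9, 64), (11, 21), (16, 26)])
v17: WRITE c=65  (c history now [(3, 2), (4, 29), (8, 36), (9, 64), (11, 21), (16, 26), (17, 65)])
v18: WRITE c=54  (c history now [(3, 2), (4, 29), (8, 36), (9, 64), (11, 21), (16, 26), (17, 65), (18, 54)])
v19: WRITE d=23  (d history now [(10, 67), (19, 23)])
v20: WRITE a=24  (a history now [(2, 10), (6, 8), (7, 29), (12, 43), (20, 24)])
READ c @v18: history=[(3, 2), (4, 29), (8, 36), (9, 64), (11, 21), (16, 26), (17, 65), (18, 54)] -> pick v18 -> 54
v21: WRITE d=11  (d history now [(10, 67), (19, 23), (21, 11)])
v22: WRITE c=13  (c history now [(3, 2), (4, 29), (8, 36), (9, 64), (11, 21), (16, 26), (17, 65), (18, 54), (22, 13)])
v23: WRITE b=59  (b history now [(1, 7), (5, 63), (13, 49), (14, 52), (15, 55), (23, 59)])
v24: WRITE d=5  (d history now [(10, 67), (19, 23), (21, 11), (24, 5)])
v25: WRITE a=13  (a history now [(2, 10), (6, 8), (7, 29), (12, 43), (20, 24), (25, 13)])
v26: WRITE d=20  (d history now [(10, 67), (19, 23), (21, 11), (24, 5), (26, 20)])
v27: WRITE b=61  (b history now [(1, 7), (5, 63), (13, 49), (14, 52), (15, 55), (23, 59), (27, 61)])
Read results in order: ['NONE', '2', '54']
NONE count = 1

Answer: 1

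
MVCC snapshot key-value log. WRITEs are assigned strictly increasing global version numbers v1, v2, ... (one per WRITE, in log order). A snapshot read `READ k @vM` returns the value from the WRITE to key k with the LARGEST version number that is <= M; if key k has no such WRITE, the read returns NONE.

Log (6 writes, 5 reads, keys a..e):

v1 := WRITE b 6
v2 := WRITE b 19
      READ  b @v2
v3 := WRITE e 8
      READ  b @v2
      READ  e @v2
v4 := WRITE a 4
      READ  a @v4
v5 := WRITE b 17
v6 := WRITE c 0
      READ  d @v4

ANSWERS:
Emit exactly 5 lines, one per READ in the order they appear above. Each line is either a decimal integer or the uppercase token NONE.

v1: WRITE b=6  (b history now [(1, 6)])
v2: WRITE b=19  (b history now [(1, 6), (2, 19)])
READ b @v2: history=[(1, 6), (2, 19)] -> pick v2 -> 19
v3: WRITE e=8  (e history now [(3, 8)])
READ b @v2: history=[(1, 6), (2, 19)] -> pick v2 -> 19
READ e @v2: history=[(3, 8)] -> no version <= 2 -> NONE
v4: WRITE a=4  (a history now [(4, 4)])
READ a @v4: history=[(4, 4)] -> pick v4 -> 4
v5: WRITE b=17  (b history now [(1, 6), (2, 19), (5, 17)])
v6: WRITE c=0  (c history now [(6, 0)])
READ d @v4: history=[] -> no version <= 4 -> NONE

Answer: 19
19
NONE
4
NONE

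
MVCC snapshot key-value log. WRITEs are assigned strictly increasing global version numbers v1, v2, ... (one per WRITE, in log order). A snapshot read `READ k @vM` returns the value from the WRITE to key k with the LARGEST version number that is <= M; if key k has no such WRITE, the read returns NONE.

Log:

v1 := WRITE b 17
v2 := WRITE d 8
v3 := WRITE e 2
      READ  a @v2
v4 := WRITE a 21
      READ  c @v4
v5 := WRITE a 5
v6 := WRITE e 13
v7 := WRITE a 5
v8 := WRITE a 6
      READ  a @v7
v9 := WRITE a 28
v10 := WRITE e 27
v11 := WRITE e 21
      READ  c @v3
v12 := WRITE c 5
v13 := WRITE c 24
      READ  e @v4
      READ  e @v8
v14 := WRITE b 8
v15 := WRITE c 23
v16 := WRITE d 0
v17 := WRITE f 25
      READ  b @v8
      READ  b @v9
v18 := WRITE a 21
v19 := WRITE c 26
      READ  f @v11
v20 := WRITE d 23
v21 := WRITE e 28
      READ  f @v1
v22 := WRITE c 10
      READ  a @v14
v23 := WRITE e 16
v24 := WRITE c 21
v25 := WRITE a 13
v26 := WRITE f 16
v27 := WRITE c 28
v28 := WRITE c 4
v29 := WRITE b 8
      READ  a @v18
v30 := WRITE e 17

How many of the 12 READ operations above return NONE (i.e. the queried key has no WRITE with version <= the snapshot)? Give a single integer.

v1: WRITE b=17  (b history now [(1, 17)])
v2: WRITE d=8  (d history now [(2, 8)])
v3: WRITE e=2  (e history now [(3, 2)])
READ a @v2: history=[] -> no version <= 2 -> NONE
v4: WRITE a=21  (a history now [(4, 21)])
READ c @v4: history=[] -> no version <= 4 -> NONE
v5: WRITE a=5  (a history now [(4, 21), (5, 5)])
v6: WRITE e=13  (e history now [(3, 2), (6, 13)])
v7: WRITE a=5  (a history now [(4, 21), (5, 5), (7, 5)])
v8: WRITE a=6  (a history now [(4, 21), (5, 5), (7, 5), (8, 6)])
READ a @v7: history=[(4, 21), (5, 5), (7, 5), (8, 6)] -> pick v7 -> 5
v9: WRITE a=28  (a history now [(4, 21), (5, 5), (7, 5), (8, 6), (9, 28)])
v10: WRITE e=27  (e history now [(3, 2), (6, 13), (10, 27)])
v11: WRITE e=21  (e history now [(3, 2), (6, 13), (10, 27), (11, 21)])
READ c @v3: history=[] -> no version <= 3 -> NONE
v12: WRITE c=5  (c history now [(12, 5)])
v13: WRITE c=24  (c history now [(12, 5), (13, 24)])
READ e @v4: history=[(3, 2), (6, 13), (10, 27), (11, 21)] -> pick v3 -> 2
READ e @v8: history=[(3, 2), (6, 13), (10, 27), (11, 21)] -> pick v6 -> 13
v14: WRITE b=8  (b history now [(1, 17), (14, 8)])
v15: WRITE c=23  (c history now [(12, 5), (13, 24), (15, 23)])
v16: WRITE d=0  (d history now [(2, 8), (16, 0)])
v17: WRITE f=25  (f history now [(17, 25)])
READ b @v8: history=[(1, 17), (14, 8)] -> pick v1 -> 17
READ b @v9: history=[(1, 17), (14, 8)] -> pick v1 -> 17
v18: WRITE a=21  (a history now [(4, 21), (5, 5), (7, 5), (8, 6), (9, 28), (18, 21)])
v19: WRITE c=26  (c history now [(12, 5), (13, 24), (15, 23), (19, 26)])
READ f @v11: history=[(17, 25)] -> no version <= 11 -> NONE
v20: WRITE d=23  (d history now [(2, 8), (16, 0), (20, 23)])
v21: WRITE e=28  (e history now [(3, 2), (6, 13), (10, 27), (11, 21), (21, 28)])
READ f @v1: history=[(17, 25)] -> no version <= 1 -> NONE
v22: WRITE c=10  (c history now [(12, 5), (13, 24), (15, 23), (19, 26), (22, 10)])
READ a @v14: history=[(4, 21), (5, 5), (7, 5), (8, 6), (9, 28), (18, 21)] -> pick v9 -> 28
v23: WRITE e=16  (e history now [(3, 2), (6, 13), (10, 27), (11, 21), (21, 28), (23, 16)])
v24: WRITE c=21  (c history now [(12, 5), (13, 24), (15, 23), (19, 26), (22, 10), (24, 21)])
v25: WRITE a=13  (a history now [(4, 21), (5, 5), (7, 5), (8, 6), (9, 28), (18, 21), (25, 13)])
v26: WRITE f=16  (f history now [(17, 25), (26, 16)])
v27: WRITE c=28  (c history now [(12, 5), (13, 24), (15, 23), (19, 26), (22, 10), (24, 21), (27, 28)])
v28: WRITE c=4  (c history now [(12, 5), (13, 24), (15, 23), (19, 26), (22, 10), (24, 21), (27, 28), (28, 4)])
v29: WRITE b=8  (b history now [(1, 17), (14, 8), (29, 8)])
READ a @v18: history=[(4, 21), (5, 5), (7, 5), (8, 6), (9, 28), (18, 21), (25, 13)] -> pick v18 -> 21
v30: WRITE e=17  (e history now [(3, 2), (6, 13), (10, 27), (11, 21), (21, 28), (23, 16), (30, 17)])
Read results in order: ['NONE', 'NONE', '5', 'NONE', '2', '13', '17', '17', 'NONE', 'NONE', '28', '21']
NONE count = 5

Answer: 5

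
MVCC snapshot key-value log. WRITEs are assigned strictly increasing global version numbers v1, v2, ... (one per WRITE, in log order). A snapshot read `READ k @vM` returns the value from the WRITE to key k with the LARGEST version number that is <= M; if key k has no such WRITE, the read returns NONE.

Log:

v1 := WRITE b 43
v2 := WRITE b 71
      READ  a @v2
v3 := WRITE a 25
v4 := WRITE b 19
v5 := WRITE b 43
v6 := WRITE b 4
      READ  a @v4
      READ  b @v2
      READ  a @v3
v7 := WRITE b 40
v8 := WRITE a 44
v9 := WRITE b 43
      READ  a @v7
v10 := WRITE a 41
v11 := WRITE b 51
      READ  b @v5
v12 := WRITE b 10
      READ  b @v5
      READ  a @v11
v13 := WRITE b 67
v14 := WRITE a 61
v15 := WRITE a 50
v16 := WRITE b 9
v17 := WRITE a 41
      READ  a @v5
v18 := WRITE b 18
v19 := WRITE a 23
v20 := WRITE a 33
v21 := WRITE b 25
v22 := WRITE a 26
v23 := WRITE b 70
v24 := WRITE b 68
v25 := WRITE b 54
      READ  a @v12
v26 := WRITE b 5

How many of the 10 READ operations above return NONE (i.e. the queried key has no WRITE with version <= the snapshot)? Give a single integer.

v1: WRITE b=43  (b history now [(1, 43)])
v2: WRITE b=71  (b history now [(1, 43), (2, 71)])
READ a @v2: history=[] -> no version <= 2 -> NONE
v3: WRITE a=25  (a history now [(3, 25)])
v4: WRITE b=19  (b history now [(1, 43), (2, 71), (4, 19)])
v5: WRITE b=43  (b history now [(1, 43), (2, 71), (4, 19), (5, 43)])
v6: WRITE b=4  (b history now [(1, 43), (2, 71), (4, 19), (5, 43), (6, 4)])
READ a @v4: history=[(3, 25)] -> pick v3 -> 25
READ b @v2: history=[(1, 43), (2, 71), (4, 19), (5, 43), (6, 4)] -> pick v2 -> 71
READ a @v3: history=[(3, 25)] -> pick v3 -> 25
v7: WRITE b=40  (b history now [(1, 43), (2, 71), (4, 19), (5, 43), (6, 4), (7, 40)])
v8: WRITE a=44  (a history now [(3, 25), (8, 44)])
v9: WRITE b=43  (b history now [(1, 43), (2, 71), (4, 19), (5, 43), (6, 4), (7, 40), (9, 43)])
READ a @v7: history=[(3, 25), (8, 44)] -> pick v3 -> 25
v10: WRITE a=41  (a history now [(3, 25), (8, 44), (10, 41)])
v11: WRITE b=51  (b history now [(1, 43), (2, 71), (4, 19), (5, 43), (6, 4), (7, 40), (9, 43), (11, 51)])
READ b @v5: history=[(1, 43), (2, 71), (4, 19), (5, 43), (6, 4), (7, 40), (9, 43), (11, 51)] -> pick v5 -> 43
v12: WRITE b=10  (b history now [(1, 43), (2, 71), (4, 19), (5, 43), (6, 4), (7, 40), (9, 43), (11, 51), (12, 10)])
READ b @v5: history=[(1, 43), (2, 71), (4, 19), (5, 43), (6, 4), (7, 40), (9, 43), (11, 51), (12, 10)] -> pick v5 -> 43
READ a @v11: history=[(3, 25), (8, 44), (10, 41)] -> pick v10 -> 41
v13: WRITE b=67  (b history now [(1, 43), (2, 71), (4, 19), (5, 43), (6, 4), (7, 40), (9, 43), (11, 51), (12, 10), (13, 67)])
v14: WRITE a=61  (a history now [(3, 25), (8, 44), (10, 41), (14, 61)])
v15: WRITE a=50  (a history now [(3, 25), (8, 44), (10, 41), (14, 61), (15, 50)])
v16: WRITE b=9  (b history now [(1, 43), (2, 71), (4, 19), (5, 43), (6, 4), (7, 40), (9, 43), (11, 51), (12, 10), (13, 67), (16, 9)])
v17: WRITE a=41  (a history now [(3, 25), (8, 44), (10, 41), (14, 61), (15, 50), (17, 41)])
READ a @v5: history=[(3, 25), (8, 44), (10, 41), (14, 61), (15, 50), (17, 41)] -> pick v3 -> 25
v18: WRITE b=18  (b history now [(1, 43), (2, 71), (4, 19), (5, 43), (6, 4), (7, 40), (9, 43), (11, 51), (12, 10), (13, 67), (16, 9), (18, 18)])
v19: WRITE a=23  (a history now [(3, 25), (8, 44), (10, 41), (14, 61), (15, 50), (17, 41), (19, 23)])
v20: WRITE a=33  (a history now [(3, 25), (8, 44), (10, 41), (14, 61), (15, 50), (17, 41), (19, 23), (20, 33)])
v21: WRITE b=25  (b history now [(1, 43), (2, 71), (4, 19), (5, 43), (6, 4), (7, 40), (9, 43), (11, 51), (12, 10), (13, 67), (16, 9), (18, 18), (21, 25)])
v22: WRITE a=26  (a history now [(3, 25), (8, 44), (10, 41), (14, 61), (15, 50), (17, 41), (19, 23), (20, 33), (22, 26)])
v23: WRITE b=70  (b history now [(1, 43), (2, 71), (4, 19), (5, 43), (6, 4), (7, 40), (9, 43), (11, 51), (12, 10), (13, 67), (16, 9), (18, 18), (21, 25), (23, 70)])
v24: WRITE b=68  (b history now [(1, 43), (2, 71), (4, 19), (5, 43), (6, 4), (7, 40), (9, 43), (11, 51), (12, 10), (13, 67), (16, 9), (18, 18), (21, 25), (23, 70), (24, 68)])
v25: WRITE b=54  (b history now [(1, 43), (2, 71), (4, 19), (5, 43), (6, 4), (7, 40), (9, 43), (11, 51), (12, 10), (13, 67), (16, 9), (18, 18), (21, 25), (23, 70), (24, 68), (25, 54)])
READ a @v12: history=[(3, 25), (8, 44), (10, 41), (14, 61), (15, 50), (17, 41), (19, 23), (20, 33), (22, 26)] -> pick v10 -> 41
v26: WRITE b=5  (b history now [(1, 43), (2, 71), (4, 19), (5, 43), (6, 4), (7, 40), (9, 43), (11, 51), (12, 10), (13, 67), (16, 9), (18, 18), (21, 25), (23, 70), (24, 68), (25, 54), (26, 5)])
Read results in order: ['NONE', '25', '71', '25', '25', '43', '43', '41', '25', '41']
NONE count = 1

Answer: 1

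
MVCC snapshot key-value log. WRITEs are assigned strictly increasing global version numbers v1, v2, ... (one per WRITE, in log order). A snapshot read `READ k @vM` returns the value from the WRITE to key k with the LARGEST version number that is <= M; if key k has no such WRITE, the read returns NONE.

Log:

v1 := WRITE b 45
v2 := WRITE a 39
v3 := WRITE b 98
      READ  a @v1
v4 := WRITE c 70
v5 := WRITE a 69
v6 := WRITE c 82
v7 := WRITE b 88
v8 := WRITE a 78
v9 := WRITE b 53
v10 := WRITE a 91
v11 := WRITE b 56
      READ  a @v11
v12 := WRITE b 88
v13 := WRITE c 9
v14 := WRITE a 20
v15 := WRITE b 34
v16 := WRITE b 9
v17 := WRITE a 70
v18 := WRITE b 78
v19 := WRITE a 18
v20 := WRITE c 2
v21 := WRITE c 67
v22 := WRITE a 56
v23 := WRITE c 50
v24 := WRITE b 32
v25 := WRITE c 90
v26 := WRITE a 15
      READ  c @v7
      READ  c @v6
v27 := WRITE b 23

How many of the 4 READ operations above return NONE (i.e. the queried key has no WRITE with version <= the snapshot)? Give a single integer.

v1: WRITE b=45  (b history now [(1, 45)])
v2: WRITE a=39  (a history now [(2, 39)])
v3: WRITE b=98  (b history now [(1, 45), (3, 98)])
READ a @v1: history=[(2, 39)] -> no version <= 1 -> NONE
v4: WRITE c=70  (c history now [(4, 70)])
v5: WRITE a=69  (a history now [(2, 39), (5, 69)])
v6: WRITE c=82  (c history now [(4, 70), (6, 82)])
v7: WRITE b=88  (b history now [(1, 45), (3, 98), (7, 88)])
v8: WRITE a=78  (a history now [(2, 39), (5, 69), (8, 78)])
v9: WRITE b=53  (b history now [(1, 45), (3, 98), (7, 88), (9, 53)])
v10: WRITE a=91  (a history now [(2, 39), (5, 69), (8, 78), (10, 91)])
v11: WRITE b=56  (b history now [(1, 45), (3, 98), (7, 88), (9, 53), (11, 56)])
READ a @v11: history=[(2, 39), (5, 69), (8, 78), (10, 91)] -> pick v10 -> 91
v12: WRITE b=88  (b history now [(1, 45), (3, 98), (7, 88), (9, 53), (11, 56), (12, 88)])
v13: WRITE c=9  (c history now [(4, 70), (6, 82), (13, 9)])
v14: WRITE a=20  (a history now [(2, 39), (5, 69), (8, 78), (10, 91), (14, 20)])
v15: WRITE b=34  (b history now [(1, 45), (3, 98), (7, 88), (9, 53), (11, 56), (12, 88), (15, 34)])
v16: WRITE b=9  (b history now [(1, 45), (3, 98), (7, 88), (9, 53), (11, 56), (12, 88), (15, 34), (16, 9)])
v17: WRITE a=70  (a history now [(2, 39), (5, 69), (8, 78), (10, 91), (14, 20), (17, 70)])
v18: WRITE b=78  (b history now [(1, 45), (3, 98), (7, 88), (9, 53), (11, 56), (12, 88), (15, 34), (16, 9), (18, 78)])
v19: WRITE a=18  (a history now [(2, 39), (5, 69), (8, 78), (10, 91), (14, 20), (17, 70), (19, 18)])
v20: WRITE c=2  (c history now [(4, 70), (6, 82), (13, 9), (20, 2)])
v21: WRITE c=67  (c history now [(4, 70), (6, 82), (13, 9), (20, 2), (21, 67)])
v22: WRITE a=56  (a history now [(2, 39), (5, 69), (8, 78), (10, 91), (14, 20), (17, 70), (19, 18), (22, 56)])
v23: WRITE c=50  (c history now [(4, 70), (6, 82), (13, 9), (20, 2), (21, 67), (23, 50)])
v24: WRITE b=32  (b history now [(1, 45), (3, 98), (7, 88), (9, 53), (11, 56), (12, 88), (15, 34), (16, 9), (18, 78), (24, 32)])
v25: WRITE c=90  (c history now [(4, 70), (6, 82), (13, 9), (20, 2), (21, 67), (23, 50), (25, 90)])
v26: WRITE a=15  (a history now [(2, 39), (5, 69), (8, 78), (10, 91), (14, 20), (17, 70), (19, 18), (22, 56), (26, 15)])
READ c @v7: history=[(4, 70), (6, 82), (13, 9), (20, 2), (21, 67), (23, 50), (25, 90)] -> pick v6 -> 82
READ c @v6: history=[(4, 70), (6, 82), (13, 9), (20, 2), (21, 67), (23, 50), (25, 90)] -> pick v6 -> 82
v27: WRITE b=23  (b history now [(1, 45), (3, 98), (7, 88), (9, 53), (11, 56), (12, 88), (15, 34), (16, 9), (18, 78), (24, 32), (27, 23)])
Read results in order: ['NONE', '91', '82', '82']
NONE count = 1

Answer: 1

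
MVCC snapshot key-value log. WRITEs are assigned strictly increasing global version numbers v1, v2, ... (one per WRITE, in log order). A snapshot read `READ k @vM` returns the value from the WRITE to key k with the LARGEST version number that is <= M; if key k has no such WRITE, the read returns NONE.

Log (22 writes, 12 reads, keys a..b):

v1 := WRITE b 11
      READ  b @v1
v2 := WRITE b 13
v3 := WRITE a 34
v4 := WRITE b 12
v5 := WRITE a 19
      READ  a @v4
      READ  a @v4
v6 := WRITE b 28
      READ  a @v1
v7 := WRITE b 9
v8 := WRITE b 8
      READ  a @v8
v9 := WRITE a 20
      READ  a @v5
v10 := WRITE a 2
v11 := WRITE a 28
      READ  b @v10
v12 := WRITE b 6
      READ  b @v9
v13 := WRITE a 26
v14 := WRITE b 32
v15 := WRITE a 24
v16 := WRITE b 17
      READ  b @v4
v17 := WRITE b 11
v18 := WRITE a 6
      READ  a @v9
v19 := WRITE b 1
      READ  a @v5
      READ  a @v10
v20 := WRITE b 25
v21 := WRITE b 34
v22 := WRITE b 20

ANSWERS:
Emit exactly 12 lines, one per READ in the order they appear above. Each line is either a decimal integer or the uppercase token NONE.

Answer: 11
34
34
NONE
19
19
8
8
12
20
19
2

Derivation:
v1: WRITE b=11  (b history now [(1, 11)])
READ b @v1: history=[(1, 11)] -> pick v1 -> 11
v2: WRITE b=13  (b history now [(1, 11), (2, 13)])
v3: WRITE a=34  (a history now [(3, 34)])
v4: WRITE b=12  (b history now [(1, 11), (2, 13), (4, 12)])
v5: WRITE a=19  (a history now [(3, 34), (5, 19)])
READ a @v4: history=[(3, 34), (5, 19)] -> pick v3 -> 34
READ a @v4: history=[(3, 34), (5, 19)] -> pick v3 -> 34
v6: WRITE b=28  (b history now [(1, 11), (2, 13), (4, 12), (6, 28)])
READ a @v1: history=[(3, 34), (5, 19)] -> no version <= 1 -> NONE
v7: WRITE b=9  (b history now [(1, 11), (2, 13), (4, 12), (6, 28), (7, 9)])
v8: WRITE b=8  (b history now [(1, 11), (2, 13), (4, 12), (6, 28), (7, 9), (8, 8)])
READ a @v8: history=[(3, 34), (5, 19)] -> pick v5 -> 19
v9: WRITE a=20  (a history now [(3, 34), (5, 19), (9, 20)])
READ a @v5: history=[(3, 34), (5, 19), (9, 20)] -> pick v5 -> 19
v10: WRITE a=2  (a history now [(3, 34), (5, 19), (9, 20), (10, 2)])
v11: WRITE a=28  (a history now [(3, 34), (5, 19), (9, 20), (10, 2), (11, 28)])
READ b @v10: history=[(1, 11), (2, 13), (4, 12), (6, 28), (7, 9), (8, 8)] -> pick v8 -> 8
v12: WRITE b=6  (b history now [(1, 11), (2, 13), (4, 12), (6, 28), (7, 9), (8, 8), (12, 6)])
READ b @v9: history=[(1, 11), (2, 13), (4, 12), (6, 28), (7, 9), (8, 8), (12, 6)] -> pick v8 -> 8
v13: WRITE a=26  (a history now [(3, 34), (5, 19), (9, 20), (10, 2), (11, 28), (13, 26)])
v14: WRITE b=32  (b history now [(1, 11), (2, 13), (4, 12), (6, 28), (7, 9), (8, 8), (12, 6), (14, 32)])
v15: WRITE a=24  (a history now [(3, 34), (5, 19), (9, 20), (10, 2), (11, 28), (13, 26), (15, 24)])
v16: WRITE b=17  (b history now [(1, 11), (2, 13), (4, 12), (6, 28), (7, 9), (8, 8), (12, 6), (14, 32), (16, 17)])
READ b @v4: history=[(1, 11), (2, 13), (4, 12), (6, 28), (7, 9), (8, 8), (12, 6), (14, 32), (16, 17)] -> pick v4 -> 12
v17: WRITE b=11  (b history now [(1, 11), (2, 13), (4, 12), (6, 28), (7, 9), (8, 8), (12, 6), (14, 32), (16, 17), (17, 11)])
v18: WRITE a=6  (a history now [(3, 34), (5, 19), (9, 20), (10, 2), (11, 28), (13, 26), (15, 24), (18, 6)])
READ a @v9: history=[(3, 34), (5, 19), (9, 20), (10, 2), (11, 28), (13, 26), (15, 24), (18, 6)] -> pick v9 -> 20
v19: WRITE b=1  (b history now [(1, 11), (2, 13), (4, 12), (6, 28), (7, 9), (8, 8), (12, 6), (14, 32), (16, 17), (17, 11), (19, 1)])
READ a @v5: history=[(3, 34), (5, 19), (9, 20), (10, 2), (11, 28), (13, 26), (15, 24), (18, 6)] -> pick v5 -> 19
READ a @v10: history=[(3, 34), (5, 19), (9, 20), (10, 2), (11, 28), (13, 26), (15, 24), (18, 6)] -> pick v10 -> 2
v20: WRITE b=25  (b history now [(1, 11), (2, 13), (4, 12), (6, 28), (7, 9), (8, 8), (12, 6), (14, 32), (16, 17), (17, 11), (19, 1), (20, 25)])
v21: WRITE b=34  (b history now [(1, 11), (2, 13), (4, 12), (6, 28), (7, 9), (8, 8), (12, 6), (14, 32), (16, 17), (17, 11), (19, 1), (20, 25), (21, 34)])
v22: WRITE b=20  (b history now [(1, 11), (2, 13), (4, 12), (6, 28), (7, 9), (8, 8), (12, 6), (14, 32), (16, 17), (17, 11), (19, 1), (20, 25), (21, 34), (22, 20)])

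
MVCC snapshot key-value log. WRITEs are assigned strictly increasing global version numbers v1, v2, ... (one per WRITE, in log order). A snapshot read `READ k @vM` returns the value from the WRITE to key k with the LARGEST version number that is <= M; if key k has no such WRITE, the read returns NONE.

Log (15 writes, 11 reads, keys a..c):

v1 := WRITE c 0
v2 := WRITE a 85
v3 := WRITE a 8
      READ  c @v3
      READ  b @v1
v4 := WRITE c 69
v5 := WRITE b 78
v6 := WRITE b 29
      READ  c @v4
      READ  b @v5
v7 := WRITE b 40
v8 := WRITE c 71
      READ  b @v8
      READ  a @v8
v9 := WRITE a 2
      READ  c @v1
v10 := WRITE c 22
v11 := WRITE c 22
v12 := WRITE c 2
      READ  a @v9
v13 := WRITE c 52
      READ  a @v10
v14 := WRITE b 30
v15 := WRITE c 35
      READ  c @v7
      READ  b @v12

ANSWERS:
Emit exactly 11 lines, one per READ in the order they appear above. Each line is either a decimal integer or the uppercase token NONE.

v1: WRITE c=0  (c history now [(1, 0)])
v2: WRITE a=85  (a history now [(2, 85)])
v3: WRITE a=8  (a history now [(2, 85), (3, 8)])
READ c @v3: history=[(1, 0)] -> pick v1 -> 0
READ b @v1: history=[] -> no version <= 1 -> NONE
v4: WRITE c=69  (c history now [(1, 0), (4, 69)])
v5: WRITE b=78  (b history now [(5, 78)])
v6: WRITE b=29  (b history now [(5, 78), (6, 29)])
READ c @v4: history=[(1, 0), (4, 69)] -> pick v4 -> 69
READ b @v5: history=[(5, 78), (6, 29)] -> pick v5 -> 78
v7: WRITE b=40  (b history now [(5, 78), (6, 29), (7, 40)])
v8: WRITE c=71  (c history now [(1, 0), (4, 69), (8, 71)])
READ b @v8: history=[(5, 78), (6, 29), (7, 40)] -> pick v7 -> 40
READ a @v8: history=[(2, 85), (3, 8)] -> pick v3 -> 8
v9: WRITE a=2  (a history now [(2, 85), (3, 8), (9, 2)])
READ c @v1: history=[(1, 0), (4, 69), (8, 71)] -> pick v1 -> 0
v10: WRITE c=22  (c history now [(1, 0), (4, 69), (8, 71), (10, 22)])
v11: WRITE c=22  (c history now [(1, 0), (4, 69), (8, 71), (10, 22), (11, 22)])
v12: WRITE c=2  (c history now [(1, 0), (4, 69), (8, 71), (10, 22), (11, 22), (12, 2)])
READ a @v9: history=[(2, 85), (3, 8), (9, 2)] -> pick v9 -> 2
v13: WRITE c=52  (c history now [(1, 0), (4, 69), (8, 71), (10, 22), (11, 22), (12, 2), (13, 52)])
READ a @v10: history=[(2, 85), (3, 8), (9, 2)] -> pick v9 -> 2
v14: WRITE b=30  (b history now [(5, 78), (6, 29), (7, 40), (14, 30)])
v15: WRITE c=35  (c history now [(1, 0), (4, 69), (8, 71), (10, 22), (11, 22), (12, 2), (13, 52), (15, 35)])
READ c @v7: history=[(1, 0), (4, 69), (8, 71), (10, 22), (11, 22), (12, 2), (13, 52), (15, 35)] -> pick v4 -> 69
READ b @v12: history=[(5, 78), (6, 29), (7, 40), (14, 30)] -> pick v7 -> 40

Answer: 0
NONE
69
78
40
8
0
2
2
69
40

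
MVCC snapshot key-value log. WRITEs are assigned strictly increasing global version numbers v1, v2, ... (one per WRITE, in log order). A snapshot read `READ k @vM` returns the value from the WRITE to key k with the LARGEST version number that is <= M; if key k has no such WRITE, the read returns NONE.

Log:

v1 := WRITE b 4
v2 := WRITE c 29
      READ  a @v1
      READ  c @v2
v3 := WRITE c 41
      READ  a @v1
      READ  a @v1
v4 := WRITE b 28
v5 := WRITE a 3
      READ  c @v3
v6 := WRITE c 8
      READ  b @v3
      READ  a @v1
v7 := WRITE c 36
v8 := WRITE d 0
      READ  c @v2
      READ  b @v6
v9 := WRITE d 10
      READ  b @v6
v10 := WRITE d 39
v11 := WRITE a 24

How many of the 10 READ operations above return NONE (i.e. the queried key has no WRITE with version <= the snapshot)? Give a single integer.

Answer: 4

Derivation:
v1: WRITE b=4  (b history now [(1, 4)])
v2: WRITE c=29  (c history now [(2, 29)])
READ a @v1: history=[] -> no version <= 1 -> NONE
READ c @v2: history=[(2, 29)] -> pick v2 -> 29
v3: WRITE c=41  (c history now [(2, 29), (3, 41)])
READ a @v1: history=[] -> no version <= 1 -> NONE
READ a @v1: history=[] -> no version <= 1 -> NONE
v4: WRITE b=28  (b history now [(1, 4), (4, 28)])
v5: WRITE a=3  (a history now [(5, 3)])
READ c @v3: history=[(2, 29), (3, 41)] -> pick v3 -> 41
v6: WRITE c=8  (c history now [(2, 29), (3, 41), (6, 8)])
READ b @v3: history=[(1, 4), (4, 28)] -> pick v1 -> 4
READ a @v1: history=[(5, 3)] -> no version <= 1 -> NONE
v7: WRITE c=36  (c history now [(2, 29), (3, 41), (6, 8), (7, 36)])
v8: WRITE d=0  (d history now [(8, 0)])
READ c @v2: history=[(2, 29), (3, 41), (6, 8), (7, 36)] -> pick v2 -> 29
READ b @v6: history=[(1, 4), (4, 28)] -> pick v4 -> 28
v9: WRITE d=10  (d history now [(8, 0), (9, 10)])
READ b @v6: history=[(1, 4), (4, 28)] -> pick v4 -> 28
v10: WRITE d=39  (d history now [(8, 0), (9, 10), (10, 39)])
v11: WRITE a=24  (a history now [(5, 3), (11, 24)])
Read results in order: ['NONE', '29', 'NONE', 'NONE', '41', '4', 'NONE', '29', '28', '28']
NONE count = 4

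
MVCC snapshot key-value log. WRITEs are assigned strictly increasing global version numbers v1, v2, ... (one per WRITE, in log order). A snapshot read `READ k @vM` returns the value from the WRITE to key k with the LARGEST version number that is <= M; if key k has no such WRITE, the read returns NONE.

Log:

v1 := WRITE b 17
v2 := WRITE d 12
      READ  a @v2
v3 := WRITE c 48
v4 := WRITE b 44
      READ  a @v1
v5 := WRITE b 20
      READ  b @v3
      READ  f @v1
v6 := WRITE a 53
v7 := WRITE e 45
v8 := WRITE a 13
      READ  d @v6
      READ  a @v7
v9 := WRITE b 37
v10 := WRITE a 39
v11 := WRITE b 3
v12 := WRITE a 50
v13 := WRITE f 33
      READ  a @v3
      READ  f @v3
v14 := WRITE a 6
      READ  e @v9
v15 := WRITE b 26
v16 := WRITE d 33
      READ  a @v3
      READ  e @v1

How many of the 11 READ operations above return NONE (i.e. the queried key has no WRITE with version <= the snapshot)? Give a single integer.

Answer: 7

Derivation:
v1: WRITE b=17  (b history now [(1, 17)])
v2: WRITE d=12  (d history now [(2, 12)])
READ a @v2: history=[] -> no version <= 2 -> NONE
v3: WRITE c=48  (c history now [(3, 48)])
v4: WRITE b=44  (b history now [(1, 17), (4, 44)])
READ a @v1: history=[] -> no version <= 1 -> NONE
v5: WRITE b=20  (b history now [(1, 17), (4, 44), (5, 20)])
READ b @v3: history=[(1, 17), (4, 44), (5, 20)] -> pick v1 -> 17
READ f @v1: history=[] -> no version <= 1 -> NONE
v6: WRITE a=53  (a history now [(6, 53)])
v7: WRITE e=45  (e history now [(7, 45)])
v8: WRITE a=13  (a history now [(6, 53), (8, 13)])
READ d @v6: history=[(2, 12)] -> pick v2 -> 12
READ a @v7: history=[(6, 53), (8, 13)] -> pick v6 -> 53
v9: WRITE b=37  (b history now [(1, 17), (4, 44), (5, 20), (9, 37)])
v10: WRITE a=39  (a history now [(6, 53), (8, 13), (10, 39)])
v11: WRITE b=3  (b history now [(1, 17), (4, 44), (5, 20), (9, 37), (11, 3)])
v12: WRITE a=50  (a history now [(6, 53), (8, 13), (10, 39), (12, 50)])
v13: WRITE f=33  (f history now [(13, 33)])
READ a @v3: history=[(6, 53), (8, 13), (10, 39), (12, 50)] -> no version <= 3 -> NONE
READ f @v3: history=[(13, 33)] -> no version <= 3 -> NONE
v14: WRITE a=6  (a history now [(6, 53), (8, 13), (10, 39), (12, 50), (14, 6)])
READ e @v9: history=[(7, 45)] -> pick v7 -> 45
v15: WRITE b=26  (b history now [(1, 17), (4, 44), (5, 20), (9, 37), (11, 3), (15, 26)])
v16: WRITE d=33  (d history now [(2, 12), (16, 33)])
READ a @v3: history=[(6, 53), (8, 13), (10, 39), (12, 50), (14, 6)] -> no version <= 3 -> NONE
READ e @v1: history=[(7, 45)] -> no version <= 1 -> NONE
Read results in order: ['NONE', 'NONE', '17', 'NONE', '12', '53', 'NONE', 'NONE', '45', 'NONE', 'NONE']
NONE count = 7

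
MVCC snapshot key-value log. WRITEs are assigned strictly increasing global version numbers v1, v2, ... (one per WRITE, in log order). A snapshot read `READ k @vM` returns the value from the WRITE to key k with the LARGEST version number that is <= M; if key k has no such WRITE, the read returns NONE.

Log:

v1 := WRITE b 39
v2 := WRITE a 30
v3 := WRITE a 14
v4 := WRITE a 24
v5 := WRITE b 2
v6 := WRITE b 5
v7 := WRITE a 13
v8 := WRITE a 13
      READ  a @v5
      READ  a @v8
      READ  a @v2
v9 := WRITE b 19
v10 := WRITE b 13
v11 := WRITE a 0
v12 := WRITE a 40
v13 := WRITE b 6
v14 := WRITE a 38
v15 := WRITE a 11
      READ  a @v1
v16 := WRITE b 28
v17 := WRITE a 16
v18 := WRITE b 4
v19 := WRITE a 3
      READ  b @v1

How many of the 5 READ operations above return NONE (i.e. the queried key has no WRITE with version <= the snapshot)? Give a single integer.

v1: WRITE b=39  (b history now [(1, 39)])
v2: WRITE a=30  (a history now [(2, 30)])
v3: WRITE a=14  (a history now [(2, 30), (3, 14)])
v4: WRITE a=24  (a history now [(2, 30), (3, 14), (4, 24)])
v5: WRITE b=2  (b history now [(1, 39), (5, 2)])
v6: WRITE b=5  (b history now [(1, 39), (5, 2), (6, 5)])
v7: WRITE a=13  (a history now [(2, 30), (3, 14), (4, 24), (7, 13)])
v8: WRITE a=13  (a history now [(2, 30), (3, 14), (4, 24), (7, 13), (8, 13)])
READ a @v5: history=[(2, 30), (3, 14), (4, 24), (7, 13), (8, 13)] -> pick v4 -> 24
READ a @v8: history=[(2, 30), (3, 14), (4, 24), (7, 13), (8, 13)] -> pick v8 -> 13
READ a @v2: history=[(2, 30), (3, 14), (4, 24), (7, 13), (8, 13)] -> pick v2 -> 30
v9: WRITE b=19  (b history now [(1, 39), (5, 2), (6, 5), (9, 19)])
v10: WRITE b=13  (b history now [(1, 39), (5, 2), (6, 5), (9, 19), (10, 13)])
v11: WRITE a=0  (a history now [(2, 30), (3, 14), (4, 24), (7, 13), (8, 13), (11, 0)])
v12: WRITE a=40  (a history now [(2, 30), (3, 14), (4, 24), (7, 13), (8, 13), (11, 0), (12, 40)])
v13: WRITE b=6  (b history now [(1, 39), (5, 2), (6, 5), (9, 19), (10, 13), (13, 6)])
v14: WRITE a=38  (a history now [(2, 30), (3, 14), (4, 24), (7, 13), (8, 13), (11, 0), (12, 40), (14, 38)])
v15: WRITE a=11  (a history now [(2, 30), (3, 14), (4, 24), (7, 13), (8, 13), (11, 0), (12, 40), (14, 38), (15, 11)])
READ a @v1: history=[(2, 30), (3, 14), (4, 24), (7, 13), (8, 13), (11, 0), (12, 40), (14, 38), (15, 11)] -> no version <= 1 -> NONE
v16: WRITE b=28  (b history now [(1, 39), (5, 2), (6, 5), (9, 19), (10, 13), (13, 6), (16, 28)])
v17: WRITE a=16  (a history now [(2, 30), (3, 14), (4, 24), (7, 13), (8, 13), (11, 0), (12, 40), (14, 38), (15, 11), (17, 16)])
v18: WRITE b=4  (b history now [(1, 39), (5, 2), (6, 5), (9, 19), (10, 13), (13, 6), (16, 28), (18, 4)])
v19: WRITE a=3  (a history now [(2, 30), (3, 14), (4, 24), (7, 13), (8, 13), (11, 0), (12, 40), (14, 38), (15, 11), (17, 16), (19, 3)])
READ b @v1: history=[(1, 39), (5, 2), (6, 5), (9, 19), (10, 13), (13, 6), (16, 28), (18, 4)] -> pick v1 -> 39
Read results in order: ['24', '13', '30', 'NONE', '39']
NONE count = 1

Answer: 1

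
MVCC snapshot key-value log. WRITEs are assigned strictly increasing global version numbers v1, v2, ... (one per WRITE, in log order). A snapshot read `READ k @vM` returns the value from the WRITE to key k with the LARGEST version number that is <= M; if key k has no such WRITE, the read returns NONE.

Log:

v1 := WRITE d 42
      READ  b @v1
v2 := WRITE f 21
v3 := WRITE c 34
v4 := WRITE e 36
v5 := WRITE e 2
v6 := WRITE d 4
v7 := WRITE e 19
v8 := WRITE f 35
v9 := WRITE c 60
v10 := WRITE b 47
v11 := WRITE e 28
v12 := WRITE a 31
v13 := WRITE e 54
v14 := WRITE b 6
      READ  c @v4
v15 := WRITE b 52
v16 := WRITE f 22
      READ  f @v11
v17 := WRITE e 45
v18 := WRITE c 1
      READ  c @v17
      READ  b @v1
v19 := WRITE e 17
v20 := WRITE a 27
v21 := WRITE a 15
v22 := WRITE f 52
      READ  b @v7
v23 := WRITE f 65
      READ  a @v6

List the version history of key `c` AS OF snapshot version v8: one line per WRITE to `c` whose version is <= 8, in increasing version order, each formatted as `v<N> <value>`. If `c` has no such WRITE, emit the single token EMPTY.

Answer: v3 34

Derivation:
Scan writes for key=c with version <= 8:
  v1 WRITE d 42 -> skip
  v2 WRITE f 21 -> skip
  v3 WRITE c 34 -> keep
  v4 WRITE e 36 -> skip
  v5 WRITE e 2 -> skip
  v6 WRITE d 4 -> skip
  v7 WRITE e 19 -> skip
  v8 WRITE f 35 -> skip
  v9 WRITE c 60 -> drop (> snap)
  v10 WRITE b 47 -> skip
  v11 WRITE e 28 -> skip
  v12 WRITE a 31 -> skip
  v13 WRITE e 54 -> skip
  v14 WRITE b 6 -> skip
  v15 WRITE b 52 -> skip
  v16 WRITE f 22 -> skip
  v17 WRITE e 45 -> skip
  v18 WRITE c 1 -> drop (> snap)
  v19 WRITE e 17 -> skip
  v20 WRITE a 27 -> skip
  v21 WRITE a 15 -> skip
  v22 WRITE f 52 -> skip
  v23 WRITE f 65 -> skip
Collected: [(3, 34)]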